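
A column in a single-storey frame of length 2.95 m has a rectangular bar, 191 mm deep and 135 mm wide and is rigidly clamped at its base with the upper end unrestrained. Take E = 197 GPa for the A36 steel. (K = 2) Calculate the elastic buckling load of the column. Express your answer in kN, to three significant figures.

Buckling occurs about the weak axis: I_min = h·b³/12 with b = 135 mm (the shorter side).
I_min = 191×135³/12 = 3.916×10^7 mm⁴
I = 3.916×10^7 mm⁴ = 3.916×10^-5 m⁴
Effective length L_e = K·L = 2 × 2.95 = 5.900 m
P_cr = π²EI / L_e² = π² × 197×10⁹ × 3.916×10^-5 / 5.900² = 2.187×10^6 N

P_cr ≈ 2190 kN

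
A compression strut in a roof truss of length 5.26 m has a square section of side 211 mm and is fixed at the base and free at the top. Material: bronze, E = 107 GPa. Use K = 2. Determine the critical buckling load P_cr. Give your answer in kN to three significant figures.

P_cr ≈ 1580 kN

I = a⁴/12 = 211⁴/12 = 1.652×10^8 mm⁴
I = 1.652×10^8 mm⁴ = 1.652×10^-4 m⁴
Effective length L_e = K·L = 2 × 5.26 = 10.52 m
P_cr = π²EI / L_e² = π² × 107×10⁹ × 1.652×10^-4 / 10.52² = 1.576×10^6 N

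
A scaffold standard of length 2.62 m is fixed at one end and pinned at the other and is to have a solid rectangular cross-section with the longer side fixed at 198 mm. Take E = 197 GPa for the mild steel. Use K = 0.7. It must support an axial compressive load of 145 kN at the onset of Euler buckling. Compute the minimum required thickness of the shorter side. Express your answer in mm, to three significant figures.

b ≈ 24.8 mm

L_e = K·L = 0.7 × 2.62 = 1.834 m
Required I = P_cr·L_e²/(π²E) = 1.450×10^5 × 1.834² / (π² × 1.97×10^11) = 2.508×10^-7 m⁴
I_req = 2.508×10^5 mm⁴
Rectangle, weak axis: I_min = h·b³/12 with h = 198 mm fixed  ⇒  b = (12I/h)^(1/3) = 24.8 mm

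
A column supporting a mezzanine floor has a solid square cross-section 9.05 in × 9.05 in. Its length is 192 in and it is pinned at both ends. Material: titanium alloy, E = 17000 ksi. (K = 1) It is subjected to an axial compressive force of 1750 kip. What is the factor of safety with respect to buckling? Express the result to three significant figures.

I = a⁴/12 = 9.05⁴/12 = 559.0 in⁴
Effective length L_e = K·L = 1 × 192 = 192.0 in
P_cr = π²EI / L_e² = π² × 17000×10³ × 559.0 / 192.0² = 2.544×10^6 lb
Factor of safety n = P_cr / P = 2544.2 / 1750 = 1.45

n ≈ 1.45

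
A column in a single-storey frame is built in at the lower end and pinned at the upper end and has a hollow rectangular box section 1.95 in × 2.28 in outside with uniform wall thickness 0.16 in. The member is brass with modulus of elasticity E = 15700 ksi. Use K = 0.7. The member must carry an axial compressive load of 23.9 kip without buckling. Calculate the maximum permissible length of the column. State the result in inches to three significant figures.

Inner dimensions: h_i = 2.28 − 2×0.16 = 1.960 in, b_i = 1.95 − 2×0.16 = 1.630 in
Weak-axis I_min = (h_o·b_o³ − h_i·b_i³)/12 with b_o = 1.95, b_i = 1.630 in (shorter outer/inner sides).
I_min = (2.28×1.95³ − 1.960×1.630³)/12 = 0.7015 in⁴
At the buckling limit P_cr = P = 2.390×10^4 lb
From P_cr = π²EI/(K·L)²:  L = (1/K)·√(π²EI/P_cr) = (1/0.7)·√(π²×1.57×10^7×0.7015/2.390×10^4)
L = 96.3 in

L_max ≈ 96.3 in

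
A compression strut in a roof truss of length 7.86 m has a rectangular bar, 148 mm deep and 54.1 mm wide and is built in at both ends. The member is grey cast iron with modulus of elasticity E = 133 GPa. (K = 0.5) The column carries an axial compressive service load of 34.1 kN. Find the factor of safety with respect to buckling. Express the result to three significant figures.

Buckling occurs about the weak axis: I_min = h·b³/12 with b = 54.1 mm (the shorter side).
I_min = 148×54.1³/12 = 1.953×10^6 mm⁴
I = 1.953×10^6 mm⁴ = 1.953×10^-6 m⁴
Effective length L_e = K·L = 0.5 × 7.86 = 3.930 m
P_cr = π²EI / L_e² = π² × 133×10⁹ × 1.953×10^-6 / 3.930² = 1.660×10^5 N
Factor of safety n = P_cr / P = 165.97 / 34.1 = 4.87

n ≈ 4.87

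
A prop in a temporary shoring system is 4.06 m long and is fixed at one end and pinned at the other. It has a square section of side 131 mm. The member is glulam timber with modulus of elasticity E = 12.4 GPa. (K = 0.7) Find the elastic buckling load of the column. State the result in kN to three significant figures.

P_cr ≈ 372 kN

I = a⁴/12 = 131⁴/12 = 2.454×10^7 mm⁴
I = 2.454×10^7 mm⁴ = 2.454×10^-5 m⁴
Effective length L_e = K·L = 0.7 × 4.06 = 2.842 m
P_cr = π²EI / L_e² = π² × 12.4×10⁹ × 2.454×10^-5 / 2.842² = 3.719×10^5 N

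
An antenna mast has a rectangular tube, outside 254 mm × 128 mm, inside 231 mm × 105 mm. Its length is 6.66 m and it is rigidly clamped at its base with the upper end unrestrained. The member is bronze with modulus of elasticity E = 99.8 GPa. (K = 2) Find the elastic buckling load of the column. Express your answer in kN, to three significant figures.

P_cr ≈ 123 kN

Weak-axis I_min = (h_o·b_o³ − h_i·b_i³)/12 with b_o = 128, b_i = 105.0 mm (shorter outer/inner sides).
I_min = (254×128³ − 231.0×105.0³)/12 = 2.211×10^7 mm⁴
I = 2.211×10^7 mm⁴ = 2.211×10^-5 m⁴
Effective length L_e = K·L = 2 × 6.66 = 13.32 m
P_cr = π²EI / L_e² = π² × 99.8×10⁹ × 2.211×10^-5 / 13.32² = 1.227×10^5 N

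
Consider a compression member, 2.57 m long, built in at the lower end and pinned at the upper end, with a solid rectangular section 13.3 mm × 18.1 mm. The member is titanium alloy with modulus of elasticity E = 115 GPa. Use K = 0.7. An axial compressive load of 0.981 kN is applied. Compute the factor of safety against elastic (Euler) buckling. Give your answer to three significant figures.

n ≈ 1.27

Buckling occurs about the weak axis: I_min = h·b³/12 with b = 13.3 mm (the shorter side).
I_min = 18.1×13.3³/12 = 3.549×10^3 mm⁴
I = 3.549×10^3 mm⁴ = 3.549×10^-9 m⁴
Effective length L_e = K·L = 0.7 × 2.57 = 1.799 m
P_cr = π²EI / L_e² = π² × 115×10⁹ × 3.549×10^-9 / 1.799² = 1.244×10^3 N
Factor of safety n = P_cr / P = 1.2445 / 0.981 = 1.27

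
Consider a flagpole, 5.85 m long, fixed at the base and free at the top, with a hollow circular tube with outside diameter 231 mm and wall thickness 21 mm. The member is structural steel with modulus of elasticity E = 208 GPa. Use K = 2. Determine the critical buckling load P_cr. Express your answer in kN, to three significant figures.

Inner diameter d_i = 231 − 2×21 = 189.0 mm
I = π(d_o⁴ − d_i⁴)/64 = π(231⁴ − 189.0⁴)/64 = 7.714×10^7 mm⁴
I = 7.714×10^7 mm⁴ = 7.714×10^-5 m⁴
Effective length L_e = K·L = 2 × 5.85 = 11.70 m
P_cr = π²EI / L_e² = π² × 208×10⁹ × 7.714×10^-5 / 11.70² = 1.157×10^6 N

P_cr ≈ 1160 kN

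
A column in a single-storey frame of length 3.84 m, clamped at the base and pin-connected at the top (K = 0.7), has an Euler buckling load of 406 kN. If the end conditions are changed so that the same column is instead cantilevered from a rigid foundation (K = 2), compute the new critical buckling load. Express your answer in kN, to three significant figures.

P_cr ≈ 49.7 kN

P_cr ∝ 1/K², so P_cr,new = P_cr,old × (K_old/K_new)² = 406 × (0.7/2)²
= 406 × 0.1225 = 49.7 kN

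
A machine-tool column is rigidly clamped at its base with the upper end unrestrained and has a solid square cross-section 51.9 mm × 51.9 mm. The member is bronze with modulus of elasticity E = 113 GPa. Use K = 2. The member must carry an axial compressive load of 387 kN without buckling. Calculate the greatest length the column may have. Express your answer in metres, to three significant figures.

L_max ≈ 0.660 m

I = a⁴/12 = 51.9⁴/12 = 6.046×10^5 mm⁴
I = 6.046×10^-7 m⁴
At the buckling limit P_cr = P = 3.870×10^5 N
From P_cr = π²EI/(K·L)²:  L = (1/K)·√(π²EI/P_cr) = (1/2)·√(π²×1.13×10^11×6.046×10^-7/3.870×10^5)
L = 0.660 m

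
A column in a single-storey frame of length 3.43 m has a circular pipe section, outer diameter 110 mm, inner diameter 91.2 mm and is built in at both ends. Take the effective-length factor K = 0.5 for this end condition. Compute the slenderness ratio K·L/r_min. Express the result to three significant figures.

d_o = 110 mm, d_i = 91.2 mm
I = π(d_o⁴ − d_i⁴)/64 = π(110⁴ − 91.20⁴)/64 = 3.791×10^6 mm⁴
A = 2.971×10^3 mm²;  r_min = √(I/A) = √(3.791×10^6/2.971×10^3) = 35.72 mm
L_e = K·L = 0.5 × 3.43 m = 1.715 m = 1715.0 mm
λ = L_e / r_min = 1715.0 / 35.72 = 48.0

λ ≈ 48.0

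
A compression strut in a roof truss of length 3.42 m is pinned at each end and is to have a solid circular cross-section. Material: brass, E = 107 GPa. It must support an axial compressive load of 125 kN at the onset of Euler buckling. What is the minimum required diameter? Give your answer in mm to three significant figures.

L_e = K·L = 1 × 3.42 = 3.420 m
Required I = P_cr·L_e²/(π²E) = 1.250×10^5 × 3.420² / (π² × 1.07×10^11) = 1.384×10^-6 m⁴
I_req = 1.384×10^6 mm⁴
Solid circle: I = πd⁴/64  ⇒  d = (64I/π)^(1/4) = (64×1.384×10^6/π)^(1/4) = 72.9 mm

d ≈ 72.9 mm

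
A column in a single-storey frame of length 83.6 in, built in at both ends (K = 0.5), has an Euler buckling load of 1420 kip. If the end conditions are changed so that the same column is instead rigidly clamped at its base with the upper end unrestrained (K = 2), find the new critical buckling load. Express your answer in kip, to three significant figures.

P_cr ∝ 1/K², so P_cr,new = P_cr,old × (K_old/K_new)² = 1420 × (0.5/2)²
= 1420 × 0.06250 = 88.8 kip

P_cr ≈ 88.8 kip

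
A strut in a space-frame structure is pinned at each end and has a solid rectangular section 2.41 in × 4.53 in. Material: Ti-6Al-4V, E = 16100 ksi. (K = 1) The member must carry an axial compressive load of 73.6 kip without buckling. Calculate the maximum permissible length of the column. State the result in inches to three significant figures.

L_max ≈ 107 in

Buckling occurs about the weak axis: I_min = h·b³/12 with b = 2.41 in (the shorter side).
I_min = 4.53×2.41³/12 = 5.284 in⁴
At the buckling limit P_cr = P = 7.360×10^4 lb
From P_cr = π²EI/(K·L)²:  L = (1/K)·√(π²EI/P_cr) = (1/1)·√(π²×1.61×10^7×5.284/7.360×10^4)
L = 107 in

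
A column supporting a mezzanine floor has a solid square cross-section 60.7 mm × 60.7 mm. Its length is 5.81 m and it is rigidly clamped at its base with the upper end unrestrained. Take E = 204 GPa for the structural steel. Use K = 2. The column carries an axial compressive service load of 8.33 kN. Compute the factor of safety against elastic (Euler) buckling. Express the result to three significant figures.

n ≈ 2.03

I = a⁴/12 = 60.7⁴/12 = 1.131×10^6 mm⁴
I = 1.131×10^6 mm⁴ = 1.131×10^-6 m⁴
Effective length L_e = K·L = 2 × 5.81 = 11.62 m
P_cr = π²EI / L_e² = π² × 204×10⁹ × 1.131×10^-6 / 11.62² = 1.687×10^4 N
Factor of safety n = P_cr / P = 16.869 / 8.33 = 2.03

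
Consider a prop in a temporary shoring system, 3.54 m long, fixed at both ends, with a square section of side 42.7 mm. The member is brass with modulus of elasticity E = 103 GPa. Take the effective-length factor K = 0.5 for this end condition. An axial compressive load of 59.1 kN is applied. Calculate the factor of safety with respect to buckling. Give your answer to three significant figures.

n ≈ 1.52

I = a⁴/12 = 42.7⁴/12 = 2.770×10^5 mm⁴
I = 2.770×10^5 mm⁴ = 2.770×10^-7 m⁴
Effective length L_e = K·L = 0.5 × 3.54 = 1.770 m
P_cr = π²EI / L_e² = π² × 103×10⁹ × 2.770×10^-7 / 1.770² = 8.989×10^4 N
Factor of safety n = P_cr / P = 89.892 / 59.1 = 1.52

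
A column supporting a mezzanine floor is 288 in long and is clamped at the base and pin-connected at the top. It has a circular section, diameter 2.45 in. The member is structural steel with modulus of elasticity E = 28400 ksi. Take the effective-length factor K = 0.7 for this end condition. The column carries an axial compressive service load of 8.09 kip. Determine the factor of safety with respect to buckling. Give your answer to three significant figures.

I = πd⁴/64 = π×2.45⁴/64 = 1.769 in⁴
Effective length L_e = K·L = 0.7 × 288 = 201.6 in
P_cr = π²EI / L_e² = π² × 28400×10³ × 1.769 / 201.6² = 1.220×10^4 lb
Factor of safety n = P_cr / P = 12.198 / 8.09 = 1.51

n ≈ 1.51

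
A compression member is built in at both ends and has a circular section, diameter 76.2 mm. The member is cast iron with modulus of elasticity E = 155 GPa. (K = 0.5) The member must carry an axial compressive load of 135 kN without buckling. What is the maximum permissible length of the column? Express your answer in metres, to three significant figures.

I = πd⁴/64 = π×76.2⁴/64 = 1.655×10^6 mm⁴
I = 1.655×10^-6 m⁴
At the buckling limit P_cr = P = 1.350×10^5 N
From P_cr = π²EI/(K·L)²:  L = (1/K)·√(π²EI/P_cr) = (1/0.5)·√(π²×1.55×10^11×1.655×10^-6/1.350×10^5)
L = 8.66 m

L_max ≈ 8.66 m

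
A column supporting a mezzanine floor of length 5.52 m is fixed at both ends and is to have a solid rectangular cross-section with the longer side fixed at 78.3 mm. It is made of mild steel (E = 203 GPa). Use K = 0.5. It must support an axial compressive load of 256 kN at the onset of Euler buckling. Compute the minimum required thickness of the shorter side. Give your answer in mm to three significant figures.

L_e = K·L = 0.5 × 5.52 = 2.760 m
Required I = P_cr·L_e²/(π²E) = 2.560×10^5 × 2.760² / (π² × 2.03×10^11) = 9.733×10^-7 m⁴
I_req = 9.733×10^5 mm⁴
Rectangle, weak axis: I_min = h·b³/12 with h = 78.3 mm fixed  ⇒  b = (12I/h)^(1/3) = 53.0 mm

b ≈ 53.0 mm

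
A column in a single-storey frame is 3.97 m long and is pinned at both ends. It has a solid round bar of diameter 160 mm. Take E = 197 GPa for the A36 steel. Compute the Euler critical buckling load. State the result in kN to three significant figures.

P_cr ≈ 3970 kN

I = πd⁴/64 = π×160⁴/64 = 3.217×10^7 mm⁴
I = 3.217×10^7 mm⁴ = 3.217×10^-5 m⁴
Effective length L_e = K·L = 1 × 3.97 = 3.970 m
P_cr = π²EI / L_e² = π² × 197×10⁹ × 3.217×10^-5 / 3.970² = 3.969×10^6 N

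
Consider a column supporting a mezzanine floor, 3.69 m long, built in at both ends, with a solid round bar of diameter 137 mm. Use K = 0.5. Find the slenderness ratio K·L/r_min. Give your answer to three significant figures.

I = πd⁴/64 = π×137⁴/64 = 1.729×10^7 mm⁴
A = 1.474×10^4 mm²;  r_min = √(I/A) = √(1.729×10^7/1.474×10^4) = 34.25 mm
L_e = K·L = 0.5 × 3.69 m = 1.845 m = 1845.0 mm
λ = L_e / r_min = 1845.0 / 34.25 = 53.9

λ ≈ 53.9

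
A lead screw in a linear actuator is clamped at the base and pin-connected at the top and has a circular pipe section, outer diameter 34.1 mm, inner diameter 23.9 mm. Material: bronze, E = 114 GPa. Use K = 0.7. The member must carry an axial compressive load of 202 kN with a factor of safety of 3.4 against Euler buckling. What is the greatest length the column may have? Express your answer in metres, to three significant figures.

L_max ≈ 0.410 m

d_o = 34.1 mm, d_i = 23.9 mm
I = π(d_o⁴ − d_i⁴)/64 = π(34.1⁴ − 23.90⁴)/64 = 5.036×10^4 mm⁴
I = 5.036×10^-8 m⁴
Required critical load P_cr = n·P = 3.4 × 202 = 686.8 kN = 6.868×10^5 N
From P_cr = π²EI/(K·L)²:  L = (1/K)·√(π²EI/P_cr) = (1/0.7)·√(π²×1.14×10^11×5.036×10^-8/6.868×10^5)
L = 0.410 m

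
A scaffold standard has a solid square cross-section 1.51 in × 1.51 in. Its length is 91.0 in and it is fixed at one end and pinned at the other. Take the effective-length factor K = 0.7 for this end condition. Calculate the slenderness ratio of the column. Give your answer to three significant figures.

λ ≈ 146

For a square r = a/√12 = 1.51/√12 = 0.4359 in
L_e = K·L = 0.7 × 91.0 = 63.70 in
λ = L_e / r_min = 63.700 / 0.4359 = 146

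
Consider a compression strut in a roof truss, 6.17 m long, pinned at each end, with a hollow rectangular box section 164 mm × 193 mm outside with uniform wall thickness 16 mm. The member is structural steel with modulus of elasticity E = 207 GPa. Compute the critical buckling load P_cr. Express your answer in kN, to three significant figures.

Inner dimensions: h_i = 193 − 2×16 = 161.0 mm, b_i = 164 − 2×16 = 132.0 mm
Weak-axis I_min = (h_o·b_o³ − h_i·b_i³)/12 with b_o = 164, b_i = 132.0 mm (shorter outer/inner sides).
I_min = (193×164³ − 161.0×132.0³)/12 = 4.008×10^7 mm⁴
I = 4.008×10^7 mm⁴ = 4.008×10^-5 m⁴
Effective length L_e = K·L = 1 × 6.17 = 6.170 m
P_cr = π²EI / L_e² = π² × 207×10⁹ × 4.008×10^-5 / 6.170² = 2.151×10^6 N

P_cr ≈ 2150 kN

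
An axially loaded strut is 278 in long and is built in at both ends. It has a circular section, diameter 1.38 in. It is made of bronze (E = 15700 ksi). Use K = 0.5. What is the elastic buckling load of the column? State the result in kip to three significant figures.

P_cr ≈ 1.43 kip

I = πd⁴/64 = π×1.38⁴/64 = 0.1780 in⁴
Effective length L_e = K·L = 0.5 × 278 = 139.0 in
P_cr = π²EI / L_e² = π² × 15700×10³ × 0.1780 / 139.0² = 1.428×10^3 lb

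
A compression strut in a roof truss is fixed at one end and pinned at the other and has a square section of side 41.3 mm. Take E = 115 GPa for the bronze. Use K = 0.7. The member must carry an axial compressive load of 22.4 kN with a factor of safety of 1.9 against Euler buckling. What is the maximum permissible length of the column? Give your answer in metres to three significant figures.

L_max ≈ 3.63 m

I = a⁴/12 = 41.3⁴/12 = 2.424×10^5 mm⁴
I = 2.424×10^-7 m⁴
Required critical load P_cr = n·P = 1.9 × 22.4 = 42.56 kN = 4.256×10^4 N
From P_cr = π²EI/(K·L)²:  L = (1/K)·√(π²EI/P_cr) = (1/0.7)·√(π²×1.15×10^11×2.424×10^-7/4.256×10^4)
L = 3.63 m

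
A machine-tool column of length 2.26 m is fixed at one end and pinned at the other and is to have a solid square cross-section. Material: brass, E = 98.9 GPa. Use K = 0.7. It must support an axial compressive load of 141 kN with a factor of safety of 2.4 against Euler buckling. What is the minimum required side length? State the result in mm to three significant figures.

Required P_cr = n·P = 2.4 × 141 = 338.4 kN
L_e = K·L = 0.7 × 2.26 = 1.582 m
Required I = P_cr·L_e²/(π²E) = 3.384×10^5 × 1.582² / (π² × 9.89×10^10) = 8.677×10^-7 m⁴
I_req = 8.677×10^5 mm⁴
Solid square: I = a⁴/12  ⇒  a = (12I)^(1/4) = (12×8.677×10^5)^(1/4) = 56.8 mm

a ≈ 56.8 mm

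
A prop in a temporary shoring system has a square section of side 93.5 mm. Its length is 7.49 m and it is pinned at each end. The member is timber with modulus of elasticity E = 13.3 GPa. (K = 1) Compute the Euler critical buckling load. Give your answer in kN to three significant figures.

P_cr ≈ 14.9 kN

I = a⁴/12 = 93.5⁴/12 = 6.369×10^6 mm⁴
I = 6.369×10^6 mm⁴ = 6.369×10^-6 m⁴
Effective length L_e = K·L = 1 × 7.49 = 7.490 m
P_cr = π²EI / L_e² = π² × 13.3×10⁹ × 6.369×10^-6 / 7.490² = 1.490×10^4 N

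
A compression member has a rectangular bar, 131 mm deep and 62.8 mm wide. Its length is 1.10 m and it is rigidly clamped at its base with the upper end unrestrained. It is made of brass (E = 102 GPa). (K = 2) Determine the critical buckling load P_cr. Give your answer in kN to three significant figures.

P_cr ≈ 562 kN

Buckling occurs about the weak axis: I_min = h·b³/12 with b = 62.8 mm (the shorter side).
I_min = 131×62.8³/12 = 2.704×10^6 mm⁴
I = 2.704×10^6 mm⁴ = 2.704×10^-6 m⁴
Effective length L_e = K·L = 2 × 1.10 = 2.200 m
P_cr = π²EI / L_e² = π² × 102×10⁹ × 2.704×10^-6 / 2.200² = 5.624×10^5 N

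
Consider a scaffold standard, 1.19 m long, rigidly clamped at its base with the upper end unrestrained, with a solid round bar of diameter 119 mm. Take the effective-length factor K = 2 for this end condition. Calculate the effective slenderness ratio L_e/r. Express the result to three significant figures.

λ ≈ 80.0

For a solid circle r = d/4 = 119/4 = 29.75 mm
L_e = K·L = 2 × 1.19 m = 2.380 m = 2380.0 mm
λ = L_e / r_min = 2380.0 / 29.75 = 80.0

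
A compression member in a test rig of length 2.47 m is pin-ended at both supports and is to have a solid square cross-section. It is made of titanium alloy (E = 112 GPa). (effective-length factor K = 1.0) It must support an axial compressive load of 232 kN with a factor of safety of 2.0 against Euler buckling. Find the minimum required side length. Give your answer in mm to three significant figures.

Required P_cr = n·P = 2.0 × 232 = 464.0 kN
L_e = K·L = 1 × 2.47 = 2.470 m
Required I = P_cr·L_e²/(π²E) = 4.640×10^5 × 2.470² / (π² × 1.12×10^11) = 2.561×10^-6 m⁴
I_req = 2.561×10^6 mm⁴
Solid square: I = a⁴/12  ⇒  a = (12I)^(1/4) = (12×2.561×10^6)^(1/4) = 74.5 mm

a ≈ 74.5 mm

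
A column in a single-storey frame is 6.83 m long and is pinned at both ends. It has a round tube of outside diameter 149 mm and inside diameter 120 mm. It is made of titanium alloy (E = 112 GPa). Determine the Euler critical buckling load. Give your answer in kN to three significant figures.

P_cr ≈ 332 kN

d_o = 149 mm, d_i = 120 mm
I = π(d_o⁴ − d_i⁴)/64 = π(149⁴ − 120.0⁴)/64 = 1.402×10^7 mm⁴
I = 1.402×10^7 mm⁴ = 1.402×10^-5 m⁴
Effective length L_e = K·L = 1 × 6.83 = 6.830 m
P_cr = π²EI / L_e² = π² × 112×10⁹ × 1.402×10^-5 / 6.830² = 3.321×10^5 N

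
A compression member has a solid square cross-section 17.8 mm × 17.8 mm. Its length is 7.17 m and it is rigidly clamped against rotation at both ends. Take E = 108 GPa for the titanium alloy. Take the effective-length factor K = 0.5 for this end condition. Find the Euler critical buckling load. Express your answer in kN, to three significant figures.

I = a⁴/12 = 17.8⁴/12 = 8.366×10^3 mm⁴
I = 8.366×10^3 mm⁴ = 8.366×10^-9 m⁴
Effective length L_e = K·L = 0.5 × 7.17 = 3.585 m
P_cr = π²EI / L_e² = π² × 108×10⁹ × 8.366×10^-9 / 3.585² = 693.8 N

P_cr ≈ 0.694 kN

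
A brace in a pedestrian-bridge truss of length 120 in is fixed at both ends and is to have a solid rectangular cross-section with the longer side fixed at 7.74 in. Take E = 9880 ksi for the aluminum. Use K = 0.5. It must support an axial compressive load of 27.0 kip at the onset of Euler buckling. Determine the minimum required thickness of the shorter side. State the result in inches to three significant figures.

L_e = K·L = 0.5 × 120 = 60.00 in
Required I = P_cr·L_e²/(π²E) = 2.700×10^4 × 60.00² / (π² × 9.88×10^6) = 0.9968 in⁴
Rectangle, weak axis: I_min = h·b³/12 with h = 7.74 in fixed  ⇒  b = (12I/h)^(1/3) = 1.16 in

b ≈ 1.16 in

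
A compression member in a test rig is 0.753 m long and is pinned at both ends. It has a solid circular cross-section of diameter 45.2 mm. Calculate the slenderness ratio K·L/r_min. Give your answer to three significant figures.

I = πd⁴/64 = π×45.2⁴/64 = 2.049×10^5 mm⁴
A = 1.605×10^3 mm²;  r_min = √(I/A) = √(2.049×10^5/1.605×10^3) = 11.30 mm
L_e = K·L = 1 × 0.753 m = 0.7530 m = 753.00 mm
λ = L_e / r_min = 753.00 / 11.30 = 66.6

λ ≈ 66.6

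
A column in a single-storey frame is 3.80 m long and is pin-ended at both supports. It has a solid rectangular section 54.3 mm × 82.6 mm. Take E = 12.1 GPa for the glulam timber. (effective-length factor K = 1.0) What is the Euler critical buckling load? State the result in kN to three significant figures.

P_cr ≈ 9.11 kN

Buckling occurs about the weak axis: I_min = h·b³/12 with b = 54.3 mm (the shorter side).
I_min = 82.6×54.3³/12 = 1.102×10^6 mm⁴
I = 1.102×10^6 mm⁴ = 1.102×10^-6 m⁴
Effective length L_e = K·L = 1 × 3.80 = 3.800 m
P_cr = π²EI / L_e² = π² × 12.1×10⁹ × 1.102×10^-6 / 3.800² = 9.114×10^3 N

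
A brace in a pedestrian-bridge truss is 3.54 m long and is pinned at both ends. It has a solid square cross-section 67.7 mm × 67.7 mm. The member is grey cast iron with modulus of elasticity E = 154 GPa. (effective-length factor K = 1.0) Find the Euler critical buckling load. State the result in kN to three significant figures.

P_cr ≈ 212 kN

I = a⁴/12 = 67.7⁴/12 = 1.751×10^6 mm⁴
I = 1.751×10^6 mm⁴ = 1.751×10^-6 m⁴
Effective length L_e = K·L = 1 × 3.54 = 3.540 m
P_cr = π²EI / L_e² = π² × 154×10⁹ × 1.751×10^-6 / 3.540² = 2.123×10^5 N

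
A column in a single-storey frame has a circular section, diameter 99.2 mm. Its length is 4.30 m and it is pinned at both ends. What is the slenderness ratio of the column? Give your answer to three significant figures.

λ ≈ 173

For a solid circle r = d/4 = 99.2/4 = 24.80 mm
L_e = K·L = 1 × 4.30 m = 4.300 m = 4300.0 mm
λ = L_e / r_min = 4300.0 / 24.80 = 173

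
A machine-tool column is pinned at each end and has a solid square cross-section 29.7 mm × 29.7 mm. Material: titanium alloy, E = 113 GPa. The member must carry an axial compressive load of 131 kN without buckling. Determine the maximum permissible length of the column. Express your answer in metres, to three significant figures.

I = a⁴/12 = 29.7⁴/12 = 6.484×10^4 mm⁴
I = 6.484×10^-8 m⁴
At the buckling limit P_cr = P = 1.310×10^5 N
From P_cr = π²EI/(K·L)²:  L = (1/K)·√(π²EI/P_cr) = (1/1)·√(π²×1.13×10^11×6.484×10^-8/1.310×10^5)
L = 0.743 m

L_max ≈ 0.743 m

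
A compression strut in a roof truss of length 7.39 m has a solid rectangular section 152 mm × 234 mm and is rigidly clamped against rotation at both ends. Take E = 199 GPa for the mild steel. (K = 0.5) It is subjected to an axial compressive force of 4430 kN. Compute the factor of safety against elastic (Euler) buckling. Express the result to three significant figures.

n ≈ 2.22

Buckling occurs about the weak axis: I_min = h·b³/12 with b = 152 mm (the shorter side).
I_min = 234×152³/12 = 6.848×10^7 mm⁴
I = 6.848×10^7 mm⁴ = 6.848×10^-5 m⁴
Effective length L_e = K·L = 0.5 × 7.39 = 3.695 m
P_cr = π²EI / L_e² = π² × 199×10⁹ × 6.848×10^-5 / 3.695² = 9.851×10^6 N
Factor of safety n = P_cr / P = 9851.2 / 4430 = 2.22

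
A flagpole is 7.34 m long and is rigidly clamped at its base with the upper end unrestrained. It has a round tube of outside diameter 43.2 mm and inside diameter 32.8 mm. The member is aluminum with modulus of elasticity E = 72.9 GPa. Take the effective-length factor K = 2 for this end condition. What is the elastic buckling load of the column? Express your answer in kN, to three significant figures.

P_cr ≈ 0.381 kN

d_o = 43.2 mm, d_i = 32.8 mm
I = π(d_o⁴ − d_i⁴)/64 = π(43.2⁴ − 32.80⁴)/64 = 1.141×10^5 mm⁴
I = 1.141×10^5 mm⁴ = 1.141×10^-7 m⁴
Effective length L_e = K·L = 2 × 7.34 = 14.68 m
P_cr = π²EI / L_e² = π² × 72.9×10⁹ × 1.141×10^-7 / 14.68² = 381.1 N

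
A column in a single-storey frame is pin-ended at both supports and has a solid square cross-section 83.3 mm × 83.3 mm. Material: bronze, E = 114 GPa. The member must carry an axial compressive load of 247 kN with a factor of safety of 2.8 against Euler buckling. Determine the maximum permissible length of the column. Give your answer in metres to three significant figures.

I = a⁴/12 = 83.3⁴/12 = 4.012×10^6 mm⁴
I = 4.012×10^-6 m⁴
Required critical load P_cr = n·P = 2.8 × 247 = 691.6 kN = 6.916×10^5 N
From P_cr = π²EI/(K·L)²:  L = (1/K)·√(π²EI/P_cr) = (1/1)·√(π²×1.14×10^11×4.012×10^-6/6.916×10^5)
L = 2.55 m

L_max ≈ 2.55 m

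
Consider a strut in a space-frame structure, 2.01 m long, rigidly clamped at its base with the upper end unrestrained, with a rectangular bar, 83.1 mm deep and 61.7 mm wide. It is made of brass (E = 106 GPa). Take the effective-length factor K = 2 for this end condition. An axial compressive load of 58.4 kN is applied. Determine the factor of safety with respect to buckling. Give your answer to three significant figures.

Buckling occurs about the weak axis: I_min = h·b³/12 with b = 61.7 mm (the shorter side).
I_min = 83.1×61.7³/12 = 1.627×10^6 mm⁴
I = 1.627×10^6 mm⁴ = 1.627×10^-6 m⁴
Effective length L_e = K·L = 2 × 2.01 = 4.020 m
P_cr = π²EI / L_e² = π² × 106×10⁹ × 1.627×10^-6 / 4.020² = 1.053×10^5 N
Factor of safety n = P_cr / P = 105.30 / 58.4 = 1.80

n ≈ 1.80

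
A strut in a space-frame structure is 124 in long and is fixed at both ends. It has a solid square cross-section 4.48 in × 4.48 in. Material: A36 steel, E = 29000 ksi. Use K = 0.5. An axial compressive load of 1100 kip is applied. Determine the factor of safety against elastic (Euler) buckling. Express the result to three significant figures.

n ≈ 2.27

I = a⁴/12 = 4.48⁴/12 = 33.57 in⁴
Effective length L_e = K·L = 0.5 × 124 = 62.00 in
P_cr = π²EI / L_e² = π² × 29000×10³ × 33.57 / 62.00² = 2.499×10^6 lb
Factor of safety n = P_cr / P = 2499.5 / 1100 = 2.27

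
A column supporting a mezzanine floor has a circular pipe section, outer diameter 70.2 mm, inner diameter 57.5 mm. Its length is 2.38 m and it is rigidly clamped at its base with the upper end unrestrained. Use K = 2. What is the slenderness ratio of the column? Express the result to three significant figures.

λ ≈ 210

d_o = 70.2 mm, d_i = 57.5 mm
I = π(d_o⁴ − d_i⁴)/64 = π(70.2⁴ − 57.50⁴)/64 = 6.555×10^5 mm⁴
A = 1.274×10^3 mm²;  r_min = √(I/A) = √(6.555×10^5/1.274×10^3) = 22.69 mm
L_e = K·L = 2 × 2.38 m = 4.760 m = 4760.0 mm
λ = L_e / r_min = 4760.0 / 22.69 = 210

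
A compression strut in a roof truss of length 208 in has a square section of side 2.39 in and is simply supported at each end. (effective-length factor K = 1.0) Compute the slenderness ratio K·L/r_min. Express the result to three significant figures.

I = a⁴/12 = 2.39⁴/12 = 2.719 in⁴
A = 5.712 in²;  r_min = √(I/A) = √(2.719/5.712) = 0.6899 in
L_e = K·L = 1 × 208 = 208.0 in
λ = L_e / r_min = 208.00 / 0.6899 = 301

λ ≈ 301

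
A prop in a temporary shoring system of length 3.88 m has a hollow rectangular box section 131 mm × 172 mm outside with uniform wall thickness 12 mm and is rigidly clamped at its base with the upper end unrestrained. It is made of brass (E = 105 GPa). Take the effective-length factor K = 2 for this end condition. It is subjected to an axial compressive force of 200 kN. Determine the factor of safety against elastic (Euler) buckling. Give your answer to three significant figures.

Inner dimensions: h_i = 172 − 2×12 = 148.0 mm, b_i = 131 − 2×12 = 107.0 mm
Weak-axis I_min = (h_o·b_o³ − h_i·b_i³)/12 with b_o = 131, b_i = 107.0 mm (shorter outer/inner sides).
I_min = (172×131³ − 148.0×107.0³)/12 = 1.711×10^7 mm⁴
I = 1.711×10^7 mm⁴ = 1.711×10^-5 m⁴
Effective length L_e = K·L = 2 × 3.88 = 7.760 m
P_cr = π²EI / L_e² = π² × 105×10⁹ × 1.711×10^-5 / 7.760² = 2.945×10^5 N
Factor of safety n = P_cr / P = 294.52 / 200 = 1.47

n ≈ 1.47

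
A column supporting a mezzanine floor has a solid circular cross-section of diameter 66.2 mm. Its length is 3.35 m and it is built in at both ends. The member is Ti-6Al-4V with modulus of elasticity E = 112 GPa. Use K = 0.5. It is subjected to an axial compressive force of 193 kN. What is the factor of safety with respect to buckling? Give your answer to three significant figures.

I = πd⁴/64 = π×66.2⁴/64 = 9.428×10^5 mm⁴
I = 9.428×10^5 mm⁴ = 9.428×10^-7 m⁴
Effective length L_e = K·L = 0.5 × 3.35 = 1.675 m
P_cr = π²EI / L_e² = π² × 112×10⁹ × 9.428×10^-7 / 1.675² = 3.714×10^5 N
Factor of safety n = P_cr / P = 371.44 / 193 = 1.92

n ≈ 1.92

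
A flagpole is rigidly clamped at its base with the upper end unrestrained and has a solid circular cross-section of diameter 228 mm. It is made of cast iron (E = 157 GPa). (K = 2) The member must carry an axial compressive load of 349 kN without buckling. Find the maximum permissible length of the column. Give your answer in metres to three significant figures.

I = πd⁴/64 = π×228⁴/64 = 1.327×10^8 mm⁴
I = 1.327×10^-4 m⁴
At the buckling limit P_cr = P = 3.490×10^5 N
From P_cr = π²EI/(K·L)²:  L = (1/K)·√(π²EI/P_cr) = (1/2)·√(π²×1.57×10^11×1.327×10^-4/3.490×10^5)
L = 12.1 m

L_max ≈ 12.1 m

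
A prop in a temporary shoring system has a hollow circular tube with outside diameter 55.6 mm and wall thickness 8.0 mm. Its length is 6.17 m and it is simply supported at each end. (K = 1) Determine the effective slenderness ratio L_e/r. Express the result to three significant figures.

Inner diameter d_i = 55.6 − 2×8.0 = 39.60 mm
I = π(d_o⁴ − d_i⁴)/64 = π(55.6⁴ − 39.60⁴)/64 = 3.484×10^5 mm⁴
A = 1.196×10^3 mm²;  r_min = √(I/A) = √(3.484×10^5/1.196×10^3) = 17.07 mm
L_e = K·L = 1 × 6.17 m = 6.170 m = 6170.0 mm
λ = L_e / r_min = 6170.0 / 17.07 = 362

λ ≈ 362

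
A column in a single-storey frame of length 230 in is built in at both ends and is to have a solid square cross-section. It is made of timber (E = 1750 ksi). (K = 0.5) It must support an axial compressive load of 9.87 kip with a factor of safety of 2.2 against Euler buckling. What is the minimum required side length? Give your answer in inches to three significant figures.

a ≈ 3.76 in

Required P_cr = n·P = 2.2 × 9.87 = 21.71 kip
L_e = K·L = 0.5 × 230 = 115.0 in
Required I = P_cr·L_e²/(π²E) = 2.171×10^4 × 115.0² / (π² × 1.75×10^6) = 16.63 in⁴
Solid square: I = a⁴/12  ⇒  a = (12I)^(1/4) = (12×16.63)^(1/4) = 3.76 in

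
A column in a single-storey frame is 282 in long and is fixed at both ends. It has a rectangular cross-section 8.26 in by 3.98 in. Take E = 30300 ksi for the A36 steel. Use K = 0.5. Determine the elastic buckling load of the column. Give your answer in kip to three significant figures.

Buckling occurs about the weak axis: I_min = h·b³/12 with b = 3.98 in (the shorter side).
I_min = 8.26×3.98³/12 = 43.40 in⁴
Effective length L_e = K·L = 0.5 × 282 = 141.0 in
P_cr = π²EI / L_e² = π² × 30300×10³ × 43.40 / 141.0² = 6.528×10^5 lb

P_cr ≈ 653 kip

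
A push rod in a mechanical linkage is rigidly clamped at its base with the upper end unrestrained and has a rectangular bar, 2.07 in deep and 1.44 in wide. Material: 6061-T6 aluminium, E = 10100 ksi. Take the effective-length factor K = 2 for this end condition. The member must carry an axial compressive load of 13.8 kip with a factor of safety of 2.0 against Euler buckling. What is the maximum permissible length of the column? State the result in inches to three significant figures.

Buckling occurs about the weak axis: I_min = h·b³/12 with b = 1.44 in (the shorter side).
I_min = 2.07×1.44³/12 = 0.5151 in⁴
Required critical load P_cr = n·P = 2.0 × 13.8 = 27.60 kip = 2.760×10^4 lb
From P_cr = π²EI/(K·L)²:  L = (1/K)·√(π²EI/P_cr) = (1/2)·√(π²×1.01×10^7×0.5151/2.760×10^4)
L = 21.6 in

L_max ≈ 21.6 in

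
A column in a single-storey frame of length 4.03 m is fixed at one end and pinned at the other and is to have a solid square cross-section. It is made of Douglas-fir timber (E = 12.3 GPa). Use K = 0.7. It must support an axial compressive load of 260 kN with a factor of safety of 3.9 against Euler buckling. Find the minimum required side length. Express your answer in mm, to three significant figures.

a ≈ 168 mm

Required P_cr = n·P = 3.9 × 260 = 1014 kN
L_e = K·L = 0.7 × 4.03 = 2.821 m
Required I = P_cr·L_e²/(π²E) = 1.014×10^6 × 2.821² / (π² × 1.23×10^10) = 6.647×10^-5 m⁴
I_req = 6.647×10^7 mm⁴
Solid square: I = a⁴/12  ⇒  a = (12I)^(1/4) = (12×6.647×10^7)^(1/4) = 168 mm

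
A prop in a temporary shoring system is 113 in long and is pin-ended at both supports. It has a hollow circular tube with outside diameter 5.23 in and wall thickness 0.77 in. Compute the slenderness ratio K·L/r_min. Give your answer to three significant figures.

Inner diameter d_i = 5.23 − 2×0.77 = 3.690 in
I = π(d_o⁴ − d_i⁴)/64 = π(5.23⁴ − 3.690⁴)/64 = 27.63 in⁴
A = 10.79 in²;  r_min = √(I/A) = √(27.63/10.79) = 1.600 in
L_e = K·L = 1 × 113 = 113.0 in
λ = L_e / r_min = 113.00 / 1.600 = 70.6

λ ≈ 70.6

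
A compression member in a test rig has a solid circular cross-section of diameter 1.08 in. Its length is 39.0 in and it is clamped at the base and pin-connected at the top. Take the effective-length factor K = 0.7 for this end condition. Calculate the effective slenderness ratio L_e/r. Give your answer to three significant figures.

For a solid circle r = d/4 = 1.08/4 = 0.2700 in
L_e = K·L = 0.7 × 39.0 = 27.30 in
λ = L_e / r_min = 27.300 / 0.2700 = 101

λ ≈ 101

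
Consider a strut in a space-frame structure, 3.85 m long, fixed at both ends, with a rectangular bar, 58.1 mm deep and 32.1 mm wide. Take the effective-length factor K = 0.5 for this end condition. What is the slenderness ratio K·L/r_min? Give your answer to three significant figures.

λ ≈ 208

Buckling occurs about the weak axis: I_min = h·b³/12 with b = 32.1 mm (the shorter side).
I_min = 58.1×32.1³/12 = 1.601×10^5 mm⁴
A = 1.865×10^3 mm²;  r_min = √(I/A) = √(1.601×10^5/1.865×10^3) = 9.266 mm
L_e = K·L = 0.5 × 3.85 m = 1.925 m = 1925.0 mm
λ = L_e / r_min = 1925.0 / 9.266 = 208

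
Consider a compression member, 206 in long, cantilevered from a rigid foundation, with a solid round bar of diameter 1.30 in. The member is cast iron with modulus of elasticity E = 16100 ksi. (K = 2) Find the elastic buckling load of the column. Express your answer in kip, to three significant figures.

P_cr ≈ 0.131 kip

I = πd⁴/64 = π×1.30⁴/64 = 0.1402 in⁴
Effective length L_e = K·L = 2 × 206 = 412.0 in
P_cr = π²EI / L_e² = π² × 16100×10³ × 0.1402 / 412.0² = 131.2 lb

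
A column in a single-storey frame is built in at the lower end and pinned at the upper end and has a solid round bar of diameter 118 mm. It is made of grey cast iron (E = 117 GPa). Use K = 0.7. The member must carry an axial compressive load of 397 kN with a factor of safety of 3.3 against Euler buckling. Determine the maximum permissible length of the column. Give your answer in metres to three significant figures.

I = πd⁴/64 = π×118⁴/64 = 9.517×10^6 mm⁴
I = 9.517×10^-6 m⁴
Required critical load P_cr = n·P = 3.3 × 397 = 1310 kN = 1.310×10^6 N
From P_cr = π²EI/(K·L)²:  L = (1/K)·√(π²EI/P_cr) = (1/0.7)·√(π²×1.17×10^11×9.517×10^-6/1.310×10^6)
L = 4.14 m

L_max ≈ 4.14 m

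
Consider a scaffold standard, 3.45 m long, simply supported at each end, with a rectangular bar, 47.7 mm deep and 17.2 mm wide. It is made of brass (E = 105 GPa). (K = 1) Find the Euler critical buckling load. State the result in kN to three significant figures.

Buckling occurs about the weak axis: I_min = h·b³/12 with b = 17.2 mm (the shorter side).
I_min = 47.7×17.2³/12 = 2.023×10^4 mm⁴
I = 2.023×10^4 mm⁴ = 2.023×10^-8 m⁴
Effective length L_e = K·L = 1 × 3.45 = 3.450 m
P_cr = π²EI / L_e² = π² × 105×10⁹ × 2.023×10^-8 / 3.450² = 1.761×10^3 N

P_cr ≈ 1.76 kN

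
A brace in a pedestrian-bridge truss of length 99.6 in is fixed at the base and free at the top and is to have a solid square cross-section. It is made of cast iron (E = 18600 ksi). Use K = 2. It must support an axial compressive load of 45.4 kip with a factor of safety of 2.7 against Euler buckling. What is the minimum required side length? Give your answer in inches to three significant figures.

Required P_cr = n·P = 2.7 × 45.4 = 122.6 kip
L_e = K·L = 2 × 99.6 = 199.2 in
Required I = P_cr·L_e²/(π²E) = 1.226×10^5 × 199.2² / (π² × 1.86×10^7) = 26.50 in⁴
Solid square: I = a⁴/12  ⇒  a = (12I)^(1/4) = (12×26.50)^(1/4) = 4.22 in

a ≈ 4.22 in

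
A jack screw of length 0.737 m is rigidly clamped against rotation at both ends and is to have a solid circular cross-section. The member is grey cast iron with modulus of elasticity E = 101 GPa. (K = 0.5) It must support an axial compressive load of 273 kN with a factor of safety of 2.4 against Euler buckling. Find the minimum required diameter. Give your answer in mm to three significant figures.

d ≈ 36.7 mm

Required P_cr = n·P = 2.4 × 273 = 655.2 kN
L_e = K·L = 0.5 × 0.737 = 0.3685 m
Required I = P_cr·L_e²/(π²E) = 6.552×10^5 × 0.3685² / (π² × 1.01×10^11) = 8.925×10^-8 m⁴
I_req = 8.925×10^4 mm⁴
Solid circle: I = πd⁴/64  ⇒  d = (64I/π)^(1/4) = (64×8.925×10^4/π)^(1/4) = 36.7 mm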